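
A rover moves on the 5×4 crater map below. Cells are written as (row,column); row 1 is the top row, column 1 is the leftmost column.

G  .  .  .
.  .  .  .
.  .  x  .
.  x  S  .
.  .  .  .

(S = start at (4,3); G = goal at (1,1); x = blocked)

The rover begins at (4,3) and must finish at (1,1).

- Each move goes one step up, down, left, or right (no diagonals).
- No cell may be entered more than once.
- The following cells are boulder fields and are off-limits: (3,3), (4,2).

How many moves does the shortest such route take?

7

The Manhattan distance from (4,3) to (1,1) is |4−1| + |3−1| = 5, so at least 5 moves are needed.
That bound ignores the blocked cells. Measuring each leg by the fewest moves that actually steer around them ((4,3)→(1,1): 7) raises the lower bound to 7.
A route of 7 moves exists: (4,3) → (5,3) → (5,2) → (5,1) → (4,1) → (3,1) → (2,1) → (1,1).
Since 7 matches that lower bound, it is optimal.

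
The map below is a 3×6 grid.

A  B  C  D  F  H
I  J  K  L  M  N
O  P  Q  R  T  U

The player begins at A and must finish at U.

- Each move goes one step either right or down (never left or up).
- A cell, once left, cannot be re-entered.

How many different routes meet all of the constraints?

21

A right/down-only route from A to U makes exactly 2 down-moves and 5 right-moves in some order.
With no other constraints that would be C(7,2) = 21 routes.
That gives 21 routes.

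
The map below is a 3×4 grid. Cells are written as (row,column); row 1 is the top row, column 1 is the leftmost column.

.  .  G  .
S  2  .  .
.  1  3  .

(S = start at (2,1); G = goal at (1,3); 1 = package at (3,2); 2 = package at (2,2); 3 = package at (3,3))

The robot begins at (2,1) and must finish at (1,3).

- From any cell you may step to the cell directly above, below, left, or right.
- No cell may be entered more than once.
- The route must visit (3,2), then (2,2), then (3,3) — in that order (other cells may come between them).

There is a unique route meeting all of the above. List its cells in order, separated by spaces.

The waypoints must appear in the order (3,2), (2,2), (3,3), with no cell reused.
Route from (2,1): down to (3,1), right to (3,2), up to (2,2), right to (2,3), down to (3,3), right to (3,4), 2× up (reaching (1,4)), left to (1,3) — 9 moves in all.
Check: order respected (1 at step 2, 2 at step 3, 3 at step 5).

(2,1) (3,1) (3,2) (2,2) (2,3) (3,3) (3,4) (2,4) (1,4) (1,3)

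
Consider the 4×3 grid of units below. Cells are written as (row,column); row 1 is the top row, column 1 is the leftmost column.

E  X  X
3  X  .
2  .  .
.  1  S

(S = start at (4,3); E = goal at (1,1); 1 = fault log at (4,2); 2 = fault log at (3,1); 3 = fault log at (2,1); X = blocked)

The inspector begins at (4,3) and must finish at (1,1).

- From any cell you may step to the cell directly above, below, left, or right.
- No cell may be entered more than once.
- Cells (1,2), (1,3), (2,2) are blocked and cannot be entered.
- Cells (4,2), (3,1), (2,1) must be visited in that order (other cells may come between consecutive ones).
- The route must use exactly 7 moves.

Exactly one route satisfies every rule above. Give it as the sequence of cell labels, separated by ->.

(4,3) -> (3,3) -> (3,2) -> (4,2) -> (4,1) -> (3,1) -> (2,1) -> (1,1)

The waypoints must appear in the order (4,2), (3,1), (2,1), with no cell reused.
Route from (4,3): up 1 to (3,3), left 1 to (3,2), down 1 to (4,2), left 1 to (4,1), up 3 to (1,1) — 7 moves in all.
Check: order respected (1 at step 3, 2 at step 5, 3 at step 6); 7 moves as required.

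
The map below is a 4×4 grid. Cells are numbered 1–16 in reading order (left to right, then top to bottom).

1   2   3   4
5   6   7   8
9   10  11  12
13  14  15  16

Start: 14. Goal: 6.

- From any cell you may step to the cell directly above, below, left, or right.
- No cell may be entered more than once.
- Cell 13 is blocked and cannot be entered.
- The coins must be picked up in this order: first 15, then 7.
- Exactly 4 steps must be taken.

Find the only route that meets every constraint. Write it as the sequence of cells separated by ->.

14 -> 15 -> 11 -> 7 -> 6

The waypoints must appear in the order 15, 7, with no cell reused.
Route from 14: right to 15, 2× up (reaching 7), left to 6 — 4 moves in all.
Check: order respected (15 at step 1, 7 at step 3); 4 moves as required.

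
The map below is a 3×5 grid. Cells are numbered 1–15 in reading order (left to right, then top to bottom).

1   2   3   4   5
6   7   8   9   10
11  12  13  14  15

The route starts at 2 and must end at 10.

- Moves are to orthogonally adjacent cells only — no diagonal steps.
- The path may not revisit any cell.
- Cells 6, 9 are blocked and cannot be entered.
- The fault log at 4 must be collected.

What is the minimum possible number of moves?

4

Any route passes through 4 somewhere between 2 and 10. Summing Manhattan distances along the two legs (2 → 4 → 10) gives a lower bound of 2 + 2 = 4 moves.
A route of 4 moves achieves this: 2 → 3 → 4 → 5 → 10.
Since 4 matches the lower bound, it is optimal.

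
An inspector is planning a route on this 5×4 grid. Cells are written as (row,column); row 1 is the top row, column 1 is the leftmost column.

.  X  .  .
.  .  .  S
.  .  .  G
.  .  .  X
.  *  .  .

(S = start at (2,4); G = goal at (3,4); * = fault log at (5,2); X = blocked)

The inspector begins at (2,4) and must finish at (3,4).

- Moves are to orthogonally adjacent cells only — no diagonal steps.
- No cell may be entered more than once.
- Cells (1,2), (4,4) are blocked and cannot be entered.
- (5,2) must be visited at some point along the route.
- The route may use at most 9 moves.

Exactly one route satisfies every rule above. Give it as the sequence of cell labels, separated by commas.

The 9-move cap with required stops at (5,2) leaves no slack for detours.
Route from (2,4): 2× left (reaching (2,2)), 3× down (reaching (5,2)), right to (5,3), 2× up (reaching (3,3)), right to (3,4) — 9 moves in all.
Check: all required cells visited; 9 ≤ 9 moves.

(2,4), (2,3), (2,2), (3,2), (4,2), (5,2), (5,3), (4,3), (3,3), (3,4)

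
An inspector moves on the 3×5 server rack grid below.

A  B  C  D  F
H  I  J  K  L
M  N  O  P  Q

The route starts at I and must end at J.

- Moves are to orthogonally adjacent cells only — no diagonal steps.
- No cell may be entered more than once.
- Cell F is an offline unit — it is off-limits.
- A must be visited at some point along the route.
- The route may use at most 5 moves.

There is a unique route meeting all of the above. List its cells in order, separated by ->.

Any route must reach A and still end at J within 5 moves, so the order of the required stops is forced.
Route from I: left 1 to H, up 1 to A, right 2 to C, down 1 to J — 5 moves in all.
Check: all required cells visited; 5 ≤ 5 moves.

I -> H -> A -> B -> C -> J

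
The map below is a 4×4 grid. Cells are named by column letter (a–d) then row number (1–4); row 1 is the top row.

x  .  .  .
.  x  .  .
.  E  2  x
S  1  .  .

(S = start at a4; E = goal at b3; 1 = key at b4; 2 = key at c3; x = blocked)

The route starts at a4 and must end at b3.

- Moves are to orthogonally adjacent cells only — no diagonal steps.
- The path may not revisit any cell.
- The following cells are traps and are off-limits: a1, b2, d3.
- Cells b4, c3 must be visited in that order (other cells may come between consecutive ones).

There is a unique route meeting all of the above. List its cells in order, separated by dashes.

The waypoints must appear in the order b4, c3, with no cell reused.
Route from a4: right 2 to c4, up 1 to c3, left 1 to b3 — 4 moves in all.
Check: order respected (1 at step 1, 2 at step 3).

a4 - b4 - c4 - c3 - b3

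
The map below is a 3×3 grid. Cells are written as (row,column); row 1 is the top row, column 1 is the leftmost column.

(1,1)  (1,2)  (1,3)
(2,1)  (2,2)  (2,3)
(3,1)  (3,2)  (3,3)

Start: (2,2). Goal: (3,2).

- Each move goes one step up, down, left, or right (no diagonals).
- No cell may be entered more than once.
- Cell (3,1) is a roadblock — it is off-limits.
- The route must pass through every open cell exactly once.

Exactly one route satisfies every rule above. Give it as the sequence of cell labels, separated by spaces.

Need to visit all 8 open cells exactly once, starting at (2,2) and ending at (3,2).
Cell (1,1) has only two open neighbours ((2,1) and (1,2)), so the path must pass straight through it: one of those is the cell it's entered from and the other is where it exits.
Route from (2,2): left 1 to (2,1), up 1 to (1,1), right 2 to (1,3), down 2 to (3,3), left 1 to (3,2) — 7 moves in all.
Check: all 8 open cells covered.

(2,2) (2,1) (1,1) (1,2) (1,3) (2,3) (3,3) (3,2)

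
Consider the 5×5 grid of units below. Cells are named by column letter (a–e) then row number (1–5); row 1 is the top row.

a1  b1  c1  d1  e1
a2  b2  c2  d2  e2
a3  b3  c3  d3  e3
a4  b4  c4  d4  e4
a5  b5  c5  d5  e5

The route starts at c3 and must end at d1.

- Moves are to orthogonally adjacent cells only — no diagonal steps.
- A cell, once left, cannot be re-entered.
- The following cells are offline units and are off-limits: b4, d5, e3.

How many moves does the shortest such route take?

3

The Manhattan distance from c3 to d1 is |3−1| + |3−4| = 3, so at least 3 moves are needed.
A route of 3 moves achieves this: c3 → c2 → c1 → d1.
Since 3 matches the lower bound, it is optimal.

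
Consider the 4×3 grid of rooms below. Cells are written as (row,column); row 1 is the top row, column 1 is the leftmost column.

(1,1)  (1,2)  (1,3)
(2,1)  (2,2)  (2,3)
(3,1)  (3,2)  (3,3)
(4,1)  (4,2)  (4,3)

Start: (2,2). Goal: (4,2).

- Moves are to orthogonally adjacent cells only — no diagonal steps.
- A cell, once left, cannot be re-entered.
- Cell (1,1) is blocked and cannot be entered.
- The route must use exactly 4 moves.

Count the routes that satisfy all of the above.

6

Need simple routes of exactly 4 moves from (2,2) to (4,2) (Manhattan distance 2, so 1 moves are spent on a detour and 1 undoing it).
Enumerating: (2,2) (3,2) (3,1) (4,1) (4,2) | (2,2) (3,2) (3,3) (4,3) (4,2) | (2,2) (2,1) (3,1) (4,1) (4,2) | (2,2) (2,1) (3,1) (3,2) (4,2) | (2,2) (2,3) (3,3) (4,3) (4,2) | (2,2) (2,3) (3,3) (3,2) (4,2).
That gives 6 routes.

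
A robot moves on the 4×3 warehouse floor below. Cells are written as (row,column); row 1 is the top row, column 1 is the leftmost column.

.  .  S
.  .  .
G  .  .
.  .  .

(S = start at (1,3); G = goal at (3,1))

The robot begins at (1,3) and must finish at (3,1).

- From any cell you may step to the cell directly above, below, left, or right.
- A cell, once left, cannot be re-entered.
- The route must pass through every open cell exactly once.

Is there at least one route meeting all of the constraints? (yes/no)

Colour the cells like a checkerboard: each orthogonal step flips colour, so a Hamiltonian route alternates colours. Here there are 6 cells of one colour and 6 of the other, with start on the same colour as the goal — the counts and endpoints can't be arranged into an alternating sequence of length 12, so no Hamiltonian route exists.

no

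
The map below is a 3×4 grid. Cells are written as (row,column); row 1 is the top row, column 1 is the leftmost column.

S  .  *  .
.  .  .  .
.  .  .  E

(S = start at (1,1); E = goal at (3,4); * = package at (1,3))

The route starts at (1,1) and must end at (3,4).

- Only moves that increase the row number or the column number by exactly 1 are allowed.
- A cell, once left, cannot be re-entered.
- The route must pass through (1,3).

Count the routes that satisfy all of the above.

A right/down-only route from (1,1) to (3,4) makes exactly 2 down-moves and 3 right-moves in some order.
With no other constraints that would be C(5,2) = 10 routes.
Split at (1,3) and multiply the segment counts: (1,1)→(1,3): 1; (1,3)→(3,4): 3; product = 3.
That gives 3 routes.

3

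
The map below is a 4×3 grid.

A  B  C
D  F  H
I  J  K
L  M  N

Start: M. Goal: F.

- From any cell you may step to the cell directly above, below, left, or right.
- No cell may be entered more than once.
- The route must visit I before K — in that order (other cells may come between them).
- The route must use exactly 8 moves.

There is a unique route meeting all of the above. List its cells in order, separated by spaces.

The waypoints must appear in the order I, K, with no cell reused.
Route from M: left to L, up to I, 2× right (reaching K), 2× up (reaching C), left to B, down to F — 8 moves in all.
Check: order respected (I at step 2, K at step 4); 8 moves as required.

M L I J K H C B F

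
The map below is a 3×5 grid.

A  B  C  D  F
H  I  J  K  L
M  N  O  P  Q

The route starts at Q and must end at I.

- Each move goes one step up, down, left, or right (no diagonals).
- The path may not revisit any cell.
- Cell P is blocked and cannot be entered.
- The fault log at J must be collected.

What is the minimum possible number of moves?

Any route passes through J somewhere between Q and I. Summing Manhattan distances along the two legs (Q → J → I) gives a lower bound of 3 + 1 = 4 moves.
A route of 4 moves achieves this: Q → L → K → J → I.
Since 4 matches the lower bound, it is optimal.

4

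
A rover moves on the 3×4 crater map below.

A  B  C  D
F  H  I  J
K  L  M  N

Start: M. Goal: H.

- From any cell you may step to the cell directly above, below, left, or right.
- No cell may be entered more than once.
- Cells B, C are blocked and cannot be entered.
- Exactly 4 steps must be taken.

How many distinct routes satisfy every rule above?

2

Need simple routes of exactly 4 moves from M to H (Manhattan distance 2, so 1 moves are spent on a detour and 1 undoing it).
Enumerating: M L K F H | M N J I H.
That gives 2 routes.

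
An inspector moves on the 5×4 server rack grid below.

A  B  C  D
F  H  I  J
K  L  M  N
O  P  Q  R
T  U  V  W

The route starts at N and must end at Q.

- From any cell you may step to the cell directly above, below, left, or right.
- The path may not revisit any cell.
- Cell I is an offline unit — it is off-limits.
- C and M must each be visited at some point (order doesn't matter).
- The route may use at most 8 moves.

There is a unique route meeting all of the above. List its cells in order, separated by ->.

N -> J -> D -> C -> B -> H -> L -> M -> Q

Any route must reach C and M and still end at Q within 8 moves, so the order of the required stops is forced.
Route from N: up 2 to D, left 2 to B, down 2 to L, right 1 to M, down 1 to Q — 8 moves in all.
Check: all required cells visited; 8 ≤ 8 moves.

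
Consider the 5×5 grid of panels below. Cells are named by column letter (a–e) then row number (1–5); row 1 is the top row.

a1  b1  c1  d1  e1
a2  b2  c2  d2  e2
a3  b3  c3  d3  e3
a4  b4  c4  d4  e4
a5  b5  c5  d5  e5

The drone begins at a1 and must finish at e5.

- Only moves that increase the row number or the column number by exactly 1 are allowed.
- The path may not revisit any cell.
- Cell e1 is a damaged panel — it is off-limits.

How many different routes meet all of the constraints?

A right/down-only route from a1 to e5 makes exactly 4 down-moves and 4 right-moves in some order.
With no other constraints that would be C(8,4) = 70 routes.
Subtract routes through each blocked cell (inclusion–exclusion for overlaps): − through e1: 1 → 69.
That gives 69 routes.

69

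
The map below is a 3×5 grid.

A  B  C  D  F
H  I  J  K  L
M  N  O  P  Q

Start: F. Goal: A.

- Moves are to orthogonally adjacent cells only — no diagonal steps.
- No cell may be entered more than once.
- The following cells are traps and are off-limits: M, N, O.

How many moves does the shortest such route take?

4

The Manhattan distance from F to A is |1−1| + |5−1| = 4, so at least 4 moves are needed.
A route of 4 moves achieves this: F → D → C → B → A.
Since 4 matches the lower bound, it is optimal.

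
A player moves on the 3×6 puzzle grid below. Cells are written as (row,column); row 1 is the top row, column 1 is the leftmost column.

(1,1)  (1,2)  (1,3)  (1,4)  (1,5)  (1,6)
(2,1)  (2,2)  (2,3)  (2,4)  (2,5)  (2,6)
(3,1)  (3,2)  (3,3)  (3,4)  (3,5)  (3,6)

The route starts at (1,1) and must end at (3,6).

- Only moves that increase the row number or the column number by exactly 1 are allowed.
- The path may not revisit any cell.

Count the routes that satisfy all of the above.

21

A right/down-only route from (1,1) to (3,6) makes exactly 2 down-moves and 5 right-moves in some order.
With no other constraints that would be C(7,2) = 21 routes.
That gives 21 routes.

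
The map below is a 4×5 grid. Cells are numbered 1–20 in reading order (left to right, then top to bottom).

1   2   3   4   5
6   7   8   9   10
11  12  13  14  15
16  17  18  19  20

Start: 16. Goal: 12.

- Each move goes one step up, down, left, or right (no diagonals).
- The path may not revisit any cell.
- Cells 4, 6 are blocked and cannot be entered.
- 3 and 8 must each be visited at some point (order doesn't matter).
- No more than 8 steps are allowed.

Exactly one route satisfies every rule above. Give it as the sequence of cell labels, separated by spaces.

16 17 18 13 8 3 2 7 12

The 8-move cap with required stops at 3, 8 leaves no slack for detours.
Route from 16: right 2 to 18, up 3 to 3, left 1 to 2, down 2 to 12 — 8 moves in all.
Check: all required cells visited; 8 ≤ 8 moves.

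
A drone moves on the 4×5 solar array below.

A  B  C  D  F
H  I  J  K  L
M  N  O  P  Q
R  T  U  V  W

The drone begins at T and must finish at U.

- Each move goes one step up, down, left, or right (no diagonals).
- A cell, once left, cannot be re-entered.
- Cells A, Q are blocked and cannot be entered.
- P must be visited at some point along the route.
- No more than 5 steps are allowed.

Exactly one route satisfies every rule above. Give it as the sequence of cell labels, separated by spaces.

Any route must reach P and still end at U within 5 moves, so the order of the required stops is forced.
Route from T: up 1 to N, right 2 to P, down 1 to V, left 1 to U — 5 moves in all.
Check: all required cells visited; 5 ≤ 5 moves.

T N O P V U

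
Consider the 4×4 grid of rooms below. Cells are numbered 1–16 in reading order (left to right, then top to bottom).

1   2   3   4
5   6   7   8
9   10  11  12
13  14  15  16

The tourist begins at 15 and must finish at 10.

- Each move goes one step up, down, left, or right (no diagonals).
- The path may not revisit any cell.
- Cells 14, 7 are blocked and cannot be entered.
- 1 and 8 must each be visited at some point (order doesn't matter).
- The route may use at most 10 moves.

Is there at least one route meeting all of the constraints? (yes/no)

One route that works: 15 → 11 → 12 → 8 → 4 → 3 → 2 → 1 → 5 → 9 → 10.

yes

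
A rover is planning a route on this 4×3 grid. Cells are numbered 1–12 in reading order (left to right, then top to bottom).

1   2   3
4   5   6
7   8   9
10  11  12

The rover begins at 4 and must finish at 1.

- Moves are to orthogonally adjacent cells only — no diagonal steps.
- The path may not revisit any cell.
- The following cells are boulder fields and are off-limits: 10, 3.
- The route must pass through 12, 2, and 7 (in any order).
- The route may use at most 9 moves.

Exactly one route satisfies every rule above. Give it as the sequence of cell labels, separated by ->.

4 -> 7 -> 8 -> 11 -> 12 -> 9 -> 6 -> 5 -> 2 -> 1

The 9-move cap with required stops at 12, 2, 7 leaves no slack for detours.
Route from 4: down 1 to 7, right 1 to 8, down 1 to 11, right 1 to 12, up 2 to 6, left 1 to 5, up 1 to 2, left 1 to 1 — 9 moves in all.
Check: all required cells visited; 9 ≤ 9 moves.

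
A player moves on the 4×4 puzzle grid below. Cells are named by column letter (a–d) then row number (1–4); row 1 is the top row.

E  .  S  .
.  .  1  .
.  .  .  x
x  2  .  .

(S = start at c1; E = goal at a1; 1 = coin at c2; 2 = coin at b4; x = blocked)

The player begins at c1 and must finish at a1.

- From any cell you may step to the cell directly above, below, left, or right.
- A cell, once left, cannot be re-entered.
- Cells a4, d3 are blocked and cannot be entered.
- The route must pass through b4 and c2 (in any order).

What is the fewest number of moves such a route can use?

Any route passes through b4 and c2 in some order between c1 and a1. Summing Manhattan distances along each leg and taking the cheapest ordering (c1 → c2 → b4 → a1) gives a lower bound of 1 + 3 + 4 = 8 moves.
A route of 8 moves achieves this: c1 → c2 → c3 → c4 → b4 → b3 → b2 → b1 → a1.
Since 8 matches the lower bound, it is optimal.

8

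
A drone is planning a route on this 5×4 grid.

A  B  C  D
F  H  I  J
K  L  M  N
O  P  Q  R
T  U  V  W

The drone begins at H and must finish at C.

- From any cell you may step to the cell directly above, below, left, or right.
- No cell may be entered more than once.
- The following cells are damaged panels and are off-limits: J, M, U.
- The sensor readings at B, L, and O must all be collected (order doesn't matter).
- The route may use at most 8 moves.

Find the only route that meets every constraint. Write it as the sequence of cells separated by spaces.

H L P O K F A B C

The budget equals the shortest possible length, so every move has to be on a shortest route through the required cells.
Route from H: 2× down (reaching P), left to O, 3× up (reaching A), 2× right (reaching C) — 8 moves in all.
Check: all required cells visited; 8 ≤ 8 moves.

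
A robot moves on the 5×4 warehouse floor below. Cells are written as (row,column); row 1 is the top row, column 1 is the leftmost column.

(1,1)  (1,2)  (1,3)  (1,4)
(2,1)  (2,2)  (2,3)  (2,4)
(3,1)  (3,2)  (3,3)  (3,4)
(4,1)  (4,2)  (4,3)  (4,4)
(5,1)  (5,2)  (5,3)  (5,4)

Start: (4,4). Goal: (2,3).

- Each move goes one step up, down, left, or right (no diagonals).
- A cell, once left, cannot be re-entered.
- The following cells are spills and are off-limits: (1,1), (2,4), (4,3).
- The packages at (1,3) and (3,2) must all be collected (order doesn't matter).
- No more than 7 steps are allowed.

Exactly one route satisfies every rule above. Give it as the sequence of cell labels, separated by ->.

The 7-move cap with required stops at (1,3), (3,2) leaves no slack for detours.
Route from (4,4): up 1 to (3,4), left 2 to (3,2), up 2 to (1,2), right 1 to (1,3), down 1 to (2,3) — 7 moves in all.
Check: all required cells visited; 7 ≤ 7 moves.

(4,4) -> (3,4) -> (3,3) -> (3,2) -> (2,2) -> (1,2) -> (1,3) -> (2,3)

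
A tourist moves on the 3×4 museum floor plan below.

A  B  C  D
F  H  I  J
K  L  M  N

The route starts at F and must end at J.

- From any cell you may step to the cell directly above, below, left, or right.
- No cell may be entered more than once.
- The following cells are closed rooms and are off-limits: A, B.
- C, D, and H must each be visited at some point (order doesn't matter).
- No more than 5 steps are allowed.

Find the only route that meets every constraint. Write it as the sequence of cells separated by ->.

F -> H -> I -> C -> D -> J

The 5-move cap with required stops at C, D, H leaves no slack for detours.
Route from F: right 2 to I, up 1 to C, right 1 to D, down 1 to J — 5 moves in all.
Check: all required cells visited; 5 ≤ 5 moves.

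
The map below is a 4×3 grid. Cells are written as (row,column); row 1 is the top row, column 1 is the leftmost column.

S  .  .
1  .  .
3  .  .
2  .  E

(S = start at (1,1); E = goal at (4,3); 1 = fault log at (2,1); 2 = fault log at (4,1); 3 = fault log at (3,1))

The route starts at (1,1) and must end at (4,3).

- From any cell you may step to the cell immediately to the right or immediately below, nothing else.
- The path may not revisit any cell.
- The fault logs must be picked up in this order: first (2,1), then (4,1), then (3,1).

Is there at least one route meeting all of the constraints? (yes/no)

no

(3,1) lies above (4,1), so going from (4,1) to (3,1) would need an upward move — but moves only go right/down, so (4,1) cannot be visited before (3,1).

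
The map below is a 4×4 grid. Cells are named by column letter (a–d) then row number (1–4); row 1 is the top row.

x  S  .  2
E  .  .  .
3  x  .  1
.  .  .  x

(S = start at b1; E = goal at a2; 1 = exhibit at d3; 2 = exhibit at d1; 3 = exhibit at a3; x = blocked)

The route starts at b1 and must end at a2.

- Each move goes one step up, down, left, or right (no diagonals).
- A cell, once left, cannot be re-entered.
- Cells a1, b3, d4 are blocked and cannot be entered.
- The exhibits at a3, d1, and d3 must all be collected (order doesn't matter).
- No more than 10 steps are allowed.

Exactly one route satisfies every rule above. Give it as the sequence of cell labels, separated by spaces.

The budget equals the shortest possible length, so every move has to be on a shortest route through the required cells.
Route from b1: right 2 to d1, down 2 to d3, left 1 to c3, down 1 to c4, left 2 to a4, up 2 to a2 — 10 moves in all.
Check: all required cells visited; 10 ≤ 10 moves.

b1 c1 d1 d2 d3 c3 c4 b4 a4 a3 a2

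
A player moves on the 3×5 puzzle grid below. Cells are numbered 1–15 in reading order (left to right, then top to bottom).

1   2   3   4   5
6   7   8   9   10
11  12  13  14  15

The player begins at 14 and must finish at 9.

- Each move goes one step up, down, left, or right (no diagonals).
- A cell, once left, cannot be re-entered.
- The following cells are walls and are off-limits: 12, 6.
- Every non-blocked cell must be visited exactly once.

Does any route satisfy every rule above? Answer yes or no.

no

Cell 1 has only one open neighbour but is neither the start nor the goal, so a Hamiltonian route would have to both enter and leave it through the same neighbour — impossible without revisiting.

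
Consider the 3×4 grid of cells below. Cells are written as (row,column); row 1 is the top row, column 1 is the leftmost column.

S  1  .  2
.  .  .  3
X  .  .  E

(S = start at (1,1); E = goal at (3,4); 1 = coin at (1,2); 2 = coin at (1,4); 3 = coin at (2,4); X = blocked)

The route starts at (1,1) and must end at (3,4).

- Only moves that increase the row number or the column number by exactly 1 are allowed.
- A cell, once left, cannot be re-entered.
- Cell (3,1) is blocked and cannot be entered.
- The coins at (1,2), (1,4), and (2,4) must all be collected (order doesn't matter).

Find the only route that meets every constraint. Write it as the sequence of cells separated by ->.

Moves only go right or down, so the column and row indices never decrease.
Route from (1,1): 3× right (reaching (1,4)), 2× down (reaching (3,4)) — 5 moves in all.
Check: all required cells visited.

(1,1) -> (1,2) -> (1,3) -> (1,4) -> (2,4) -> (3,4)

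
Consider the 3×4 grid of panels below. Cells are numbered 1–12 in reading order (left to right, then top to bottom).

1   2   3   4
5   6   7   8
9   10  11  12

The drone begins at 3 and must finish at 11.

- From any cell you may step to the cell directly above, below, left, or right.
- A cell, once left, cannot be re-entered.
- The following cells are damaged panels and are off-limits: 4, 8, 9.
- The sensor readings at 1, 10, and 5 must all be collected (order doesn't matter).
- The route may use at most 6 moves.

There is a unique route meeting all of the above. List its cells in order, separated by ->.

The budget equals the shortest possible length, so every move has to be on a shortest route through the required cells.
Route from 3: left 2 to 1, down 1 to 5, right 1 to 6, down 1 to 10, right 1 to 11 — 6 moves in all.
Check: all required cells visited; 6 ≤ 6 moves.

3 -> 2 -> 1 -> 5 -> 6 -> 10 -> 11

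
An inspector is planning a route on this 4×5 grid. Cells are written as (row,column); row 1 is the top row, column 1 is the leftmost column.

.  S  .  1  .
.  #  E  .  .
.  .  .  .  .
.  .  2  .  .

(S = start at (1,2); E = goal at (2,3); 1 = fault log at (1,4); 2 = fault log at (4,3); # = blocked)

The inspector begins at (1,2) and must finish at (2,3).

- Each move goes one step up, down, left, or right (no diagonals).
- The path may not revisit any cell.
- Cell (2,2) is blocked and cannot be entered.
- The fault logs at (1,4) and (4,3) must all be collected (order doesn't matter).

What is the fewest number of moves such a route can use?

Any route passes through (1,4) and (4,3) in some order between (1,2) and (2,3). Summing Manhattan distances along each leg and taking the cheapest ordering ((1,2) → (1,4) → (4,3) → (2,3)) gives a lower bound of 2 + 4 + 2 = 8 moves.
A route of 8 moves achieves this: (1,2) → (1,3) → (1,4) → (2,4) → (3,4) → (4,4) → (4,3) → (3,3) → (2,3).
Since 8 matches the lower bound, it is optimal.

8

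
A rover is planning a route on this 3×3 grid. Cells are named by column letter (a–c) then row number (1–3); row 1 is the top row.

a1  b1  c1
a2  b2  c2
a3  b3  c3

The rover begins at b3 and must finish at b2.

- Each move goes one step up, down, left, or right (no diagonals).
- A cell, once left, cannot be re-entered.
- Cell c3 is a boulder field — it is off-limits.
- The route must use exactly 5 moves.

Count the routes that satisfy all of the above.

Need simple routes of exactly 5 moves from b3 to b2 (Manhattan distance 1, so 2 moves are spent on a detour and 2 undoing it).
Enumerating: b3 a3 a2 a1 b1 b2.
That gives 1 route.

1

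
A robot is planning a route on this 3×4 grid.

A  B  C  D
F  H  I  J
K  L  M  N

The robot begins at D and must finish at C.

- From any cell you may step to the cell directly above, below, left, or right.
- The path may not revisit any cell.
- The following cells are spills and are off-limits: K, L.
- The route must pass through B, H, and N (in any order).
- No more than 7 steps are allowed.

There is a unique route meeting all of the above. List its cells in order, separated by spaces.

D J N M I H B C

Any route must reach B, H, and N and still end at C within 7 moves, so the order of the required stops is forced.
Route from D: 2× down (reaching N), left to M, up to I, left to H, up to B, right to C — 7 moves in all.
Check: all required cells visited; 7 ≤ 7 moves.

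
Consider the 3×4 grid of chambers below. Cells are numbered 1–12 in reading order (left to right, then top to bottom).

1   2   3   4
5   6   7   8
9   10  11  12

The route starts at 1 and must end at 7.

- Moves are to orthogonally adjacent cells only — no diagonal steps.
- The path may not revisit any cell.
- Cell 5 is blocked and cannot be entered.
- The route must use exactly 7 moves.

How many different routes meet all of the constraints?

2

Need simple routes of exactly 7 moves from 1 to 7 (Manhattan distance 3, so 2 moves are spent on a detour and 2 undoing it).
Enumerating: 1 2 6 10 11 12 8 7 | 1 2 3 4 8 12 11 7.
That gives 2 routes.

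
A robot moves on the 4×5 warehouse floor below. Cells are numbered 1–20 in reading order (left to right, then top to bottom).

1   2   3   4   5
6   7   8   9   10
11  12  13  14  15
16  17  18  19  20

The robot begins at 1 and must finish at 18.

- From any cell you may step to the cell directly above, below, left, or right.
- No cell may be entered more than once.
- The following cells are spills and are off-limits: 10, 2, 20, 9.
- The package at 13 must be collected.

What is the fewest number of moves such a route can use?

5

Any route passes through 13 somewhere between 1 and 18. Summing Manhattan distances along the two legs (1 → 13 → 18) gives a lower bound of 4 + 1 = 5 moves.
A route of 5 moves achieves this: 1 → 6 → 11 → 12 → 13 → 18.
Since 5 matches the lower bound, it is optimal.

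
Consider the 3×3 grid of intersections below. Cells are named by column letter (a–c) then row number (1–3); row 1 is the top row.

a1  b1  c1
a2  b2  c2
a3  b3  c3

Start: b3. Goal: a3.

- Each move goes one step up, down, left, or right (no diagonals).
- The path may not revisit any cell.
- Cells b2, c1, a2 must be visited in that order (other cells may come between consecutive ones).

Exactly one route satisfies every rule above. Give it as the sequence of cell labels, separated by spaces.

The waypoints must appear in the order b2, c1, a2, with no cell reused.
Route from b3: up to b2, right to c2, up to c1, 2× left (reaching a1), 2× down (reaching a3) — 7 moves in all.
Check: order respected (b2 at step 1, c1 at step 3, a2 at step 6).

b3 b2 c2 c1 b1 a1 a2 a3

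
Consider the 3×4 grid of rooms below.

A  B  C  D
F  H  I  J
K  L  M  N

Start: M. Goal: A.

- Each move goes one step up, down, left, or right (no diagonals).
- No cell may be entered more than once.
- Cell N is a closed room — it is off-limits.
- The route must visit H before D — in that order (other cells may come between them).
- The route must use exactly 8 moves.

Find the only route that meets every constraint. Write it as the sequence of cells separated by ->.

M -> L -> H -> I -> J -> D -> C -> B -> A

The waypoints must appear in the order H, D, with no cell reused.
Route from M: left to L, up to H, 2× right (reaching J), up to D, 3× left (reaching A) — 8 moves in all.
Check: order respected (H at step 2, D at step 5); 8 moves as required.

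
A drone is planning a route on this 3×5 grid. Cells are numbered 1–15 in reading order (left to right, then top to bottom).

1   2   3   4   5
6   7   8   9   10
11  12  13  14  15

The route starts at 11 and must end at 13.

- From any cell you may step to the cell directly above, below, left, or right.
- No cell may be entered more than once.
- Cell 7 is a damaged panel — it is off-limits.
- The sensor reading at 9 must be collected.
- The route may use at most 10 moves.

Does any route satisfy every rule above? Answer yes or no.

yes

One route that works: 11 → 6 → 1 → 2 → 3 → 8 → 9 → 14 → 13.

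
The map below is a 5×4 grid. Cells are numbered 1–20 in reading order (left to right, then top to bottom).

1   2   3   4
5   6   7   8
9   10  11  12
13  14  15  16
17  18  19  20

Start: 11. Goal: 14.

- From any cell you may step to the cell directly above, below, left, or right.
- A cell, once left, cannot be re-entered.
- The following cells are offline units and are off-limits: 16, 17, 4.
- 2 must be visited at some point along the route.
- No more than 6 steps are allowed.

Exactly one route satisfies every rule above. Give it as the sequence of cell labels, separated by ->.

11 -> 7 -> 3 -> 2 -> 6 -> 10 -> 14

The budget equals the shortest possible length, so every move has to be on a shortest route through the required cells.
Route from 11: 2× up (reaching 3), left to 2, 3× down (reaching 14) — 6 moves in all.
Check: all required cells visited; 6 ≤ 6 moves.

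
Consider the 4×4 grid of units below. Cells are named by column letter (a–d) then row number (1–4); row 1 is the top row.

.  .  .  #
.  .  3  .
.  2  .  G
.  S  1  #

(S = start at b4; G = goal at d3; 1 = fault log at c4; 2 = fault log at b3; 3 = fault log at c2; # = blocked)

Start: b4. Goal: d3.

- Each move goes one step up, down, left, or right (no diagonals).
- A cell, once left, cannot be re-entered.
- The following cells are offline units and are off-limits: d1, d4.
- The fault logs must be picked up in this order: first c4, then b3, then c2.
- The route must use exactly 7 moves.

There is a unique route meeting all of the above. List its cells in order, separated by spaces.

The waypoints must appear in the order c4, b3, c2, with no cell reused.
Route from b4: right 1 to c4, up 1 to c3, left 1 to b3, up 1 to b2, right 2 to d2, down 1 to d3 — 7 moves in all.
Check: order respected (1 at step 1, 2 at step 3, 3 at step 5); 7 moves as required.

b4 c4 c3 b3 b2 c2 d2 d3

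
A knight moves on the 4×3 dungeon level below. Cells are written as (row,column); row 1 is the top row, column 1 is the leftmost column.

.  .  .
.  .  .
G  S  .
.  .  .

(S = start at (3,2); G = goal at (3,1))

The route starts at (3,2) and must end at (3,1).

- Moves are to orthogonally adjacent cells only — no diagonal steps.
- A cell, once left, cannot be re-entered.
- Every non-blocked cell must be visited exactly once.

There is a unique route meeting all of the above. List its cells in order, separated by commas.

Need to visit all 12 open cells exactly once, starting at (3,2) and ending at (3,1).
Cell (4,1) has only two open neighbours ((3,1) and (4,2)), so the path must pass straight through it: one of those is the cell it's entered from and the other is where it exits.
Route from (3,2): up to (2,2), left to (2,1), up to (1,1), 2× right (reaching (1,3)), 3× down (reaching (4,3)), 2× left (reaching (4,1)), up to (3,1) — 11 moves in all.
Check: all 12 open cells covered.

(3,2), (2,2), (2,1), (1,1), (1,2), (1,3), (2,3), (3,3), (4,3), (4,2), (4,1), (3,1)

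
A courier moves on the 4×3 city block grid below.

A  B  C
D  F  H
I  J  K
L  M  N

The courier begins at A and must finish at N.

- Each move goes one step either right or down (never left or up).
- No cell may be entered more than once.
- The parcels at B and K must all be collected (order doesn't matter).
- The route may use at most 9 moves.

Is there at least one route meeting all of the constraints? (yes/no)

One route that works: A → B → F → J → K → N.

yes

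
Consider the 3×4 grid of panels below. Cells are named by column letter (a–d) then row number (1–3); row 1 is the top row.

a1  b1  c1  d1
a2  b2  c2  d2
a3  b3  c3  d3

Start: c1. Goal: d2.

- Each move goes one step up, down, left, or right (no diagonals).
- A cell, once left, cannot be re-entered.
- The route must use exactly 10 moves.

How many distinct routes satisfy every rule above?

2

Need simple routes of exactly 10 moves from c1 to d2 (Manhattan distance 2, so 4 moves are spent on a detour and 4 undoing it).
Enumerating: c1 c2 b2 b1 a1 a2 a3 b3 c3 d3 d2 | c1 b1 a1 a2 a3 b3 b2 c2 c3 d3 d2.
That gives 2 routes.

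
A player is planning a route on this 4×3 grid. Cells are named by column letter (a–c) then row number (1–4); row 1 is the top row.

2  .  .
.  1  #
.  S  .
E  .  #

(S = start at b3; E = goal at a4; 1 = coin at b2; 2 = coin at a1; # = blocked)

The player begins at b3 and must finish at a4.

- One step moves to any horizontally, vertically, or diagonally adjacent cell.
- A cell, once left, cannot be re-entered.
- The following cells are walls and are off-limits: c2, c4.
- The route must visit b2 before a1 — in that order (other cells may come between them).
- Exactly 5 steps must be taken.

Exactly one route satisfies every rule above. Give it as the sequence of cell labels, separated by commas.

The waypoints must appear in the order b2, a1, with no cell reused.
Route from b3: up to b2, up-left to a1, 3× down (reaching a4) — 5 moves in all.
Check: order respected (1 at step 1, 2 at step 2); 5 moves as required.

b3, b2, a1, a2, a3, a4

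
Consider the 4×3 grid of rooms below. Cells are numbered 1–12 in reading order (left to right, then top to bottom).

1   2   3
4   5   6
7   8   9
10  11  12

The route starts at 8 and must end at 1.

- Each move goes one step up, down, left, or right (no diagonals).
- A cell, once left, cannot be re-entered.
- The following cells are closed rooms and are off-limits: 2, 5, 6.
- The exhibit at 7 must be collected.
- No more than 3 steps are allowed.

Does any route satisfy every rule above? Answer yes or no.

One route that works: 8 → 7 → 4 → 1.

yes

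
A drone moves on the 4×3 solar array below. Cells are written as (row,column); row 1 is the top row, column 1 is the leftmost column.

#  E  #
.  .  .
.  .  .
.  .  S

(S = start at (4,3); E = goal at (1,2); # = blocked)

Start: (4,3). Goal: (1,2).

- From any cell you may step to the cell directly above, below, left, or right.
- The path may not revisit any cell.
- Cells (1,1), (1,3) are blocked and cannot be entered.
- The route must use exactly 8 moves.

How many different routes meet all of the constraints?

Need simple routes of exactly 8 moves from (4,3) to (1,2) (Manhattan distance 4, so 2 moves are spent on a detour and 2 undoing it).
Enumerating: (4,3) (3,3) (3,2) (4,2) (4,1) (3,1) (2,1) (2,2) (1,2) | (4,3) (4,2) (4,1) (3,1) (3,2) (3,3) (2,3) (2,2) (1,2).
That gives 2 routes.

2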